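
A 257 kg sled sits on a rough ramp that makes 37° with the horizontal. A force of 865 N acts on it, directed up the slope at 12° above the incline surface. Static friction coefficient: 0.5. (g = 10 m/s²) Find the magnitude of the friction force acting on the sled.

Axes along / perpendicular to the incline. W sin 37° = 1547 N down-slope; W cos 37° = 2052 N into the surface.
Perpendicular: N = W cos 37° − P sin 12° = 2052 − 179.8 = 1873 N.
Along incline: P cos 12° + f = W sin 37° (friction acts up-slope) → f = 1547 − 846.1 = 700.6 N.
|f| = 700.6 N ≤ μN = 936.3 N, so the sled is indeed static.

f ≈ 701 N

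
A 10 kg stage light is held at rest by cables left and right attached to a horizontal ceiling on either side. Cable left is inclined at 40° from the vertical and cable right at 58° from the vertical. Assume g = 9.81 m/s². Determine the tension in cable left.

T_left ≈ 84 N

Angles from the horizontal: cable left is 90° − 40° = 50°, cable right is 90° − 58° = 32°.
Weight W = 10 × 9.81 = 98.1 N acts straight down.
Horizontal: T_left cos 50° = T_right cos 32°  →  T_right = 0.758 T_left.
Vertical: T_left sin 50° + T_right sin 32° = 98.1.
Substituting the horizontal relation into the vertical equation gives 1.168 T_left = 98.1, so T_left = 84.01 N.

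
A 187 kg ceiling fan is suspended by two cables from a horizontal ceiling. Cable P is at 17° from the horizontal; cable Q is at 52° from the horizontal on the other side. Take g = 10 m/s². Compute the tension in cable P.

T_P ≈ 1230 N

Weight W = 187 × 10 = 1870 N acts straight down.
Horizontal: T_P cos 17° = T_Q cos 52°  →  T_Q = 1.553 T_P.
Vertical: T_P sin 17° + T_Q sin 52° = 1870.
Substituting the horizontal relation into the vertical equation gives 1.516 T_P = 1870, so T_P = 1233 N.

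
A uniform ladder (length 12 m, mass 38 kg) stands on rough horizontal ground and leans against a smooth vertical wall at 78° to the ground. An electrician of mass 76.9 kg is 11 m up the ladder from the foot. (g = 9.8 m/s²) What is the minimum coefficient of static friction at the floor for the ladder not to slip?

ΣF_y = 0: N_floor = 38×9.8 + 76.9×9.8 = 1126 N.
Torques about the foot: N_wall · 12 sin 78° = 38×9.8×6 cos 78° + 76.9×9.8×11 cos 78° → N_wall = 186.42 N.
ΣF_x = 0: f_floor = N_wall = 186.42 N.
μ_min = f_floor / N_floor = 186.42 / 1126 = 0.1656.

μ_min ≈ 0.166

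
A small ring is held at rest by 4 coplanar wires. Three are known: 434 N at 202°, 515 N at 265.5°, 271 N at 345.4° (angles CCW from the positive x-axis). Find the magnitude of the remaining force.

F ≈ 766 N

Sum the known components: ΣF_x = -180.6 N, ΣF_y = -744.3 N.
For equilibrium the remaining force must supply (−ΣF_x, −ΣF_y) = (180.6, 744.3) N.
Magnitude = √((180.6)² + (744.3)²) = 765.9 N; direction = atan2(744.3, 180.6) = 76.4°.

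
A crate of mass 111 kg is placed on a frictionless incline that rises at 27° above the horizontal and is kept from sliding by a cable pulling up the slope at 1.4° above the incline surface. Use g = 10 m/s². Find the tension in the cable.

T ≈ 504 N

Take axes along and perpendicular to the incline. Weight components: W sin 27° = 503.9 N down-slope, W cos 27° = 989 N into the surface.
Along incline: T cos 1.4° = W sin 27° → T = 504.1 N.
Perpendicular: N = W cos 27° − T sin 1.4° = 976.7 N.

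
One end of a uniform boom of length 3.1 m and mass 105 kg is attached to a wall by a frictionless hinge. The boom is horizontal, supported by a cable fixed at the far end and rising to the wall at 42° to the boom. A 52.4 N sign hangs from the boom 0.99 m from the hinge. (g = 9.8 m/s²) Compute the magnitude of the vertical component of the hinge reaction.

Take torques about the hinge: T sin 42° · 3.1 = 105×9.8×1.55 + 52.4×0.99 = 1646.8 N·m.
So T = 1646.8 / (0.6691 × 3.1) = 793.92 N.
ΣF_y = 0: H_y = (105×9.8 + 52.4) − T sin 42° = 1081.4 − 531.23 = 550.17 N.

|H_y| ≈ 550 N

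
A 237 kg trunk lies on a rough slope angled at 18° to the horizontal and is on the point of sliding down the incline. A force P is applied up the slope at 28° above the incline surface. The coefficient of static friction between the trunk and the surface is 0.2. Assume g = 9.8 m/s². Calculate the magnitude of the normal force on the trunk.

N ≈ 2040 N

On the verge of sliding down the incline, friction equals μN and acts up the slope.
Perpendicular: N + P sin 28° = W cos 18° = 2209 N.
Along incline: P cos 28° + μN = W sin 18° with W sin 18° = 717.7 N.
Solving the pair for P and N: P = 349.7 N, N = 2045 N (and f = μN = 408.9 N).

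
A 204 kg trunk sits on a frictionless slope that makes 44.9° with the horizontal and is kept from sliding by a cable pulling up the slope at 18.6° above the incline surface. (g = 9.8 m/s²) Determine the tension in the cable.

Take axes along and perpendicular to the incline. Weight components: W sin 44.9° = 1411 N down-slope, W cos 44.9° = 1416 N into the surface.
Along incline: T cos 18.6° = W sin 44.9° → T = 1489 N.
Perpendicular: N = W cos 44.9° − T sin 18.6° = 941.2 N.

T ≈ 1490 N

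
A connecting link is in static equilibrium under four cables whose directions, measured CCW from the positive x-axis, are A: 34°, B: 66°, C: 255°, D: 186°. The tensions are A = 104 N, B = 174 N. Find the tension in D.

Resolve: ΣF_x = 104 cos 34° + 174 cos 66° + T_C cos 255° + T_D cos 186° = 0.
        ΣF_y = 104 sin 34° + 174 sin 66° + T_C sin 255° + T_D sin 186° = 0.
The known terms sum to (157, 217.1) N, so -0.2588 T_C − 0.9945 T_D = -157 and -0.9659 T_C − 0.1045 T_D = -217.1.
Solving simultaneously: T_C = 213.7 N, T_D = 102.2 N.

T_D ≈ 102 N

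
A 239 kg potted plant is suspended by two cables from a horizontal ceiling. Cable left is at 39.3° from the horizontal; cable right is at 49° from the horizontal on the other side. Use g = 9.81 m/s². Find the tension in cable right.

T_right ≈ 1820 N

Weight W = 239 × 9.81 = 2345 N acts straight down.
Horizontal: T_left cos 39.3° = T_right cos 49°  →  T_left = 0.8478 T_right.
Vertical: T_left sin 39.3° + T_right sin 49° = 2345.
Substituting the horizontal relation into the vertical equation gives 1.292 T_right = 2345, so T_right = 1815 N.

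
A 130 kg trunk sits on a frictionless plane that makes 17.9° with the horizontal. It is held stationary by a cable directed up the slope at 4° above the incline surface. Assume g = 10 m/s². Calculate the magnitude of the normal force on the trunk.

N ≈ 1210 N

Take axes along and perpendicular to the incline. Weight components: W sin 17.9° = 399.6 N down-slope, W cos 17.9° = 1237 N into the surface.
Along incline: T cos 4° = W sin 17.9° → T = 400.5 N.
Perpendicular: N = W cos 17.9° − T sin 4° = 1209 N.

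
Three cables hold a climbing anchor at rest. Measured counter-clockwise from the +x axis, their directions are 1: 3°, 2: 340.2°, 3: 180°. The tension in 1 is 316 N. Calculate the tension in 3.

T_3 ≈ 362 N

Resolve: ΣF_x = 316 cos 3° + T_2 cos 340.2° + T_3 cos 180° = 0.
        ΣF_y = 316 sin 3° + T_2 sin 340.2° + T_3 sin 180° = 0.
The known terms sum to (315.6, 16.54) N, so 0.9409 T_2 − 1.0000 T_3 = -315.6 and -0.3387 T_2 + 0.0000 T_3 = -16.54.
Solving simultaneously: T_2 = 48.82 N, T_3 = 361.5 N.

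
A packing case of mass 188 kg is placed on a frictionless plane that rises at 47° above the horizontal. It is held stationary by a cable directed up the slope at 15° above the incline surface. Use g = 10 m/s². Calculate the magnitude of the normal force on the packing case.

N ≈ 914 N

Take axes along and perpendicular to the incline. Weight components: W sin 47° = 1375 N down-slope, W cos 47° = 1282 N into the surface.
Along incline: T cos 15° = W sin 47° → T = 1423 N.
Perpendicular: N = W cos 47° − T sin 15° = 913.7 N.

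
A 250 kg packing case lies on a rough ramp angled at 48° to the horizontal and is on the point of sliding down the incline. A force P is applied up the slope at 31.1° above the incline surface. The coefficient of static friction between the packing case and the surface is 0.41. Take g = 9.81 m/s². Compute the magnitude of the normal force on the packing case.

N ≈ 720 N

On the verge of sliding down the incline, friction equals μN and acts up the slope.
Perpendicular: N + P sin 31.1° = W cos 48° = 1641 N.
Along incline: P cos 31.1° + μN = W sin 48° with W sin 48° = 1823 N.
Solving the pair for P and N: P = 1784 N, N = 719.6 N (and f = μN = 295 N).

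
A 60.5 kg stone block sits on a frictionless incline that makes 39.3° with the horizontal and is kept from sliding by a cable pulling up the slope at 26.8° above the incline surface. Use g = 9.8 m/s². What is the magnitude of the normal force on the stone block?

Take axes along and perpendicular to the incline. Weight components: W sin 39.3° = 375.5 N down-slope, W cos 39.3° = 458.8 N into the surface.
Along incline: T cos 26.8° = W sin 39.3° → T = 420.7 N.
Perpendicular: N = W cos 39.3° − T sin 26.8° = 269.1 N.

N ≈ 269 N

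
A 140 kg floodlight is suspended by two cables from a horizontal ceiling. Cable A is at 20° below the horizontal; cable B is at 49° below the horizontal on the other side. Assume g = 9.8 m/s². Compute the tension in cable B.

Weight W = 140 × 9.8 = 1372 N acts straight down.
Horizontal: T_A cos 20° = T_B cos 49°  →  T_A = 0.6982 T_B.
Vertical: T_A sin 20° + T_B sin 49° = 1372.
Substituting the horizontal relation into the vertical equation gives 0.9935 T_B = 1372, so T_B = 1381 N.

T_B ≈ 1380 N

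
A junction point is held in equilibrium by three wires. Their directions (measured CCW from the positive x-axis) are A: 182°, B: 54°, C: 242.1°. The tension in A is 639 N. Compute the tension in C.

T_C ≈ 3570 N

Resolve: ΣF_x = 639 cos 182° + T_B cos 54° + T_C cos 242.1° = 0.
        ΣF_y = 639 sin 182° + T_B sin 54° + T_C sin 242.1° = 0.
The known terms sum to (-638.6, -22.3) N, so 0.5878 T_B − 0.4679 T_C = 638.6 and 0.8090 T_B − 0.8838 T_C = 22.3.
Solving simultaneously: T_B = 3931 N, T_C = 3574 N.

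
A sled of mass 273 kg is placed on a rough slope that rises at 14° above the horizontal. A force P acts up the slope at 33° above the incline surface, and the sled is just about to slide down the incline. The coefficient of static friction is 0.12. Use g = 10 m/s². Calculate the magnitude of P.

On the verge of sliding down the incline, friction equals μN and acts up the slope.
Perpendicular: N + P sin 33° = W cos 14° = 2649 N.
Along incline: P cos 33° + μN = W sin 14° with W sin 14° = 660.4 N.
Solving the pair for P and N: P = 443 N, N = 2408 N (and f = μN = 288.9 N).

P ≈ 443 N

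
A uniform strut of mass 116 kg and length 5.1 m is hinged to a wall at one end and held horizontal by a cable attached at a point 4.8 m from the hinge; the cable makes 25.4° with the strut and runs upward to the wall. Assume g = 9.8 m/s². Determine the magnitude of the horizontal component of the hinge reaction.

H_x ≈ 1270 N

Take torques about the hinge: T sin 25.4° · 4.8 = 116×9.8×2.55 = 2898.8 N·m.
So T = 2898.8 / (0.4289 × 4.8) = 1408 N.
ΣF_x = 0: H_x = T cos 25.4° = 1271.9 N.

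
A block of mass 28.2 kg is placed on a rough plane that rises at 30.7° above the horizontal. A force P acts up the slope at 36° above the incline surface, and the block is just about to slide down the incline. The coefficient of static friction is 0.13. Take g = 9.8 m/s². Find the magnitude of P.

On the verge of sliding down the incline, friction equals μN and acts up the slope.
Perpendicular: N + P sin 36° = W cos 30.7° = 237.6 N.
Along incline: P cos 36° + μN = W sin 30.7° with W sin 30.7° = 141.1 N.
Solving the pair for P and N: P = 150.4 N, N = 149.2 N (and f = μN = 19.4 N).

P ≈ 150 N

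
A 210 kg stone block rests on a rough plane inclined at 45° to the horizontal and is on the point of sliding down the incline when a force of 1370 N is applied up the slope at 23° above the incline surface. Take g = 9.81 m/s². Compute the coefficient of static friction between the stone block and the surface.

On the verge of sliding down the incline, friction is at its maximum μN and acts up the slope.
Perpendicular to incline: N = W cos 45° − P sin 23° = 1457 − 535.3 = 921.4 N.
Along incline: P cos 23° + μN = W sin 45° → μ = (W sin 45° − P cos 23°) / N = 0.2123.

μ ≈ 0.212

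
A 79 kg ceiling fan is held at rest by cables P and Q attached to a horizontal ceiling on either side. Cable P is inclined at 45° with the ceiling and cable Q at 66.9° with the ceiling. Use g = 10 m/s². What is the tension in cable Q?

Weight W = 79 × 10 = 790 N acts straight down.
Horizontal: T_P cos 45° = T_Q cos 66.9°  →  T_P = 0.5548 T_Q.
Vertical: T_P sin 45° + T_Q sin 66.9° = 790.
Substituting the horizontal relation into the vertical equation gives 1.312 T_Q = 790, so T_Q = 602.1 N.

T_Q ≈ 602 N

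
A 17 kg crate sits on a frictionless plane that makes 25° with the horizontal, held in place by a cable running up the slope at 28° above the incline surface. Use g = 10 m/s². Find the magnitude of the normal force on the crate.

N ≈ 116 N

Take axes along and perpendicular to the incline. Weight components: W sin 25° = 71.85 N down-slope, W cos 25° = 154.1 N into the surface.
Along incline: T cos 28° = W sin 25° → T = 81.37 N.
Perpendicular: N = W cos 25° − T sin 28° = 115.9 N.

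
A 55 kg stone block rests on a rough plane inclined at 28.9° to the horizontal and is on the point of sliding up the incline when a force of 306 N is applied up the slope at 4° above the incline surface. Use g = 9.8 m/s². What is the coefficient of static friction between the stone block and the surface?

On the verge of sliding up the incline, friction is at its maximum μN and acts down the slope.
Perpendicular to incline: N = W cos 28.9° − P sin 4° = 471.9 − 21.35 = 450.5 N.
Along incline: P cos 4° − μN = W sin 28.9° → μ = −(W sin 28.9° − P cos 4°) / N = 0.09936.

μ ≈ 0.0994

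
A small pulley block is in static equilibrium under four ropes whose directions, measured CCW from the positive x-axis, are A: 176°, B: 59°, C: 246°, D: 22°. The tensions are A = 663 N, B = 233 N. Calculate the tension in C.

T_C ≈ 620 N

Resolve: ΣF_x = 663 cos 176° + 233 cos 59° + T_C cos 246° + T_D cos 22° = 0.
        ΣF_y = 663 sin 176° + 233 sin 59° + T_C sin 246° + T_D sin 22° = 0.
The known terms sum to (-541.4, 246) N, so -0.4067 T_C + 0.9272 T_D = 541.4 and -0.9135 T_C + 0.3746 T_D = -246.
Solving simultaneously: T_C = 620.3 N, T_D = 856 N.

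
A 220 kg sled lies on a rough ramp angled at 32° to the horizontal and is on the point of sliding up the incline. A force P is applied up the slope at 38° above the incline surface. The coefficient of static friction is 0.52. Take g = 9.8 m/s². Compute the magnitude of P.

On the verge of sliding up the incline, friction equals μN and acts down the slope.
Perpendicular: N + P sin 38° = W cos 32° = 1828 N.
Along incline: P cos 38° = W sin 32° + μN  with W sin 32° = 1143 N.
Solving the pair for P and N: P = 1889 N, N = 665.4 N (and f = μN = 346 N).

P ≈ 1890 N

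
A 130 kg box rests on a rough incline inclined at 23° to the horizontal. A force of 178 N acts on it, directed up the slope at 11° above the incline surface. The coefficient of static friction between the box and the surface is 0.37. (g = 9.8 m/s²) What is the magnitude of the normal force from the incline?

Axes along / perpendicular to the incline. W sin 23° = 497.8 N down-slope; W cos 23° = 1173 N into the surface.
Perpendicular: N = W cos 23° − P sin 11° = 1173 − 33.96 = 1139 N.
Along incline: P cos 11° + f = W sin 23° (friction acts up-slope) → f = 497.8 − 174.7 = 323.1 N.
|f| = 323.1 N ≤ μN = 421.3 N, so the box is indeed static.

N ≈ 1140 N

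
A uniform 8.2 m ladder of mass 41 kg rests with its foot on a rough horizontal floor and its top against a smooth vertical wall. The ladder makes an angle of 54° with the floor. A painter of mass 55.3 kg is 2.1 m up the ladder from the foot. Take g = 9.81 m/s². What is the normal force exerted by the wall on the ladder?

N_wall ≈ 247 N

Torques about the foot: N_wall · 8.2 sin 54° = 41×9.81×4.1 cos 54° + 55.3×9.81×2.1 cos 54° → N_wall = 247.05 N.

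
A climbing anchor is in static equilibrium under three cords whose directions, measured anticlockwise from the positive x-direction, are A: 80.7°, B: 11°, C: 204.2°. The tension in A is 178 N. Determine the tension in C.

Resolve: ΣF_x = 178 cos 80.7° + T_B cos 11° + T_C cos 204.2° = 0.
        ΣF_y = 178 sin 80.7° + T_B sin 11° + T_C sin 204.2° = 0.
The known terms sum to (28.77, 175.7) N, so 0.9816 T_B − 0.9121 T_C = -28.77 and 0.1908 T_B − 0.4099 T_C = -175.7.
Solving simultaneously: T_B = 650 N, T_C = 731.1 N.

T_C ≈ 731 N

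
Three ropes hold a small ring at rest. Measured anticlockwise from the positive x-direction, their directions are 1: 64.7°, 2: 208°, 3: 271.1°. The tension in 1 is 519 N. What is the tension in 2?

Resolve: ΣF_x = 519 cos 64.7° + T_2 cos 208° + T_3 cos 271.1° = 0.
        ΣF_y = 519 sin 64.7° + T_2 sin 208° + T_3 sin 271.1° = 0.
The known terms sum to (221.8, 469.2) N, so -0.8829 T_2 + 0.0192 T_3 = -221.8 and -0.4695 T_2 − 0.9998 T_3 = -469.2.
Solving simultaneously: T_2 = 258.8 N, T_3 = 347.8 N.

T_2 ≈ 259 N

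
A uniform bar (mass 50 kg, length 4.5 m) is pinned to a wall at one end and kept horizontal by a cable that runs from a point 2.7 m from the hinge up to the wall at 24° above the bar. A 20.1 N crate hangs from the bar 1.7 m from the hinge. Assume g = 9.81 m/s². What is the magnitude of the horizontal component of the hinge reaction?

Take torques about the hinge: T sin 24° · 2.7 = 50×9.81×2.25 + 20.1×1.7 = 1137.8 N·m.
So T = 1137.8 / (0.4067 × 2.7) = 1036.1 N.
ΣF_x = 0: H_x = T cos 24° = 946.49 N.

H_x ≈ 946 N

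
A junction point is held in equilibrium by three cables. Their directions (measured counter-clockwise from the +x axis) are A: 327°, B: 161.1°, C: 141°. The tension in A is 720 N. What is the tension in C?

T_C ≈ 510 N

Resolve: ΣF_x = 720 cos 327° + T_B cos 161.1° + T_C cos 141° = 0.
        ΣF_y = 720 sin 327° + T_B sin 161.1° + T_C sin 141° = 0.
The known terms sum to (603.8, -392.1) N, so -0.9461 T_B − 0.7771 T_C = -603.8 and 0.3239 T_B + 0.6293 T_C = 392.1.
Solving simultaneously: T_B = 219 N, T_C = 510.4 N.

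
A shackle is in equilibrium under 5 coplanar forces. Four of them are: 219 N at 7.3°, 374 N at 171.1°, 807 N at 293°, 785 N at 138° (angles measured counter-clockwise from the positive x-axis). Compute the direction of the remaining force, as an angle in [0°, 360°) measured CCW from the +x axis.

Sum the known components: ΣF_x = -420.3 N, ΣF_y = -131.9 N.
For equilibrium the remaining force must supply (−ΣF_x, −ΣF_y) = (420.3, 131.9) N.
Magnitude = √((420.3)² + (131.9)²) = 440.5 N; direction = atan2(131.9, 420.3) = 17.4°.

θ ≈ 17.4°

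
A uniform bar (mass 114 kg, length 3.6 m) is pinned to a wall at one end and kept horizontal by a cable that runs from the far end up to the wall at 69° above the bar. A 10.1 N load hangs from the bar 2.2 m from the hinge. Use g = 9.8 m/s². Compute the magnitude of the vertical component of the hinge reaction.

Take torques about the hinge: T sin 69° · 3.6 = 114×9.8×1.8 + 10.1×2.2 = 2033.2 N·m.
So T = 2033.2 / (0.9336 × 3.6) = 604.95 N.
ΣF_y = 0: H_y = (114×9.8 + 10.1) − T sin 69° = 1127.3 − 564.77 = 562.53 N.

|H_y| ≈ 563 N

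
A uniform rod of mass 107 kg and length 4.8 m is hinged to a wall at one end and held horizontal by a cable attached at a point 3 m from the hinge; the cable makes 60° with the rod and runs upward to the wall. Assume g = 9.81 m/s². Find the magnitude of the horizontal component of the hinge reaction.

H_x ≈ 485 N

Take torques about the hinge: T sin 60° · 3 = 107×9.81×2.4 = 2519.2 N·m.
So T = 2519.2 / (0.8660 × 3) = 969.64 N.
ΣF_x = 0: H_x = T cos 60° = 484.82 N.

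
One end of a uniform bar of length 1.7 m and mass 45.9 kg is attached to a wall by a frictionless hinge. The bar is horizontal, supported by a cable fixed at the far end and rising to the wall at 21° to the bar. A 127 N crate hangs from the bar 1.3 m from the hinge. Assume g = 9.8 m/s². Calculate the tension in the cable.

T ≈ 899 N

Take torques about the hinge: T sin 21° · 1.7 = 45.9×9.8×0.85 + 127×1.3 = 547.45 N·m.
So T = 547.45 / (0.3584 × 1.7) = 898.59 N.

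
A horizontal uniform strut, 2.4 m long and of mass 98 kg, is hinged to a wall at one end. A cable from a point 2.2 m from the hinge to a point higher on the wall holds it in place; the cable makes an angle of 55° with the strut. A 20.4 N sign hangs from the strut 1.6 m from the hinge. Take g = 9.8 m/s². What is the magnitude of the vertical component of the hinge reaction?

|H_y| ≈ 442 N

Take torques about the hinge: T sin 55° · 2.2 = 98×9.8×1.2 + 20.4×1.6 = 1185.1 N·m.
So T = 1185.1 / (0.8192 × 2.2) = 657.62 N.
ΣF_y = 0: H_y = (98×9.8 + 20.4) − T sin 55° = 980.8 − 538.69 = 442.11 N.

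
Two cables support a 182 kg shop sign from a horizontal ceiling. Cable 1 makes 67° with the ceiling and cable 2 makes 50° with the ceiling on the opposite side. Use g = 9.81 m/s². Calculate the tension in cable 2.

T_2 ≈ 783 N

Weight W = 182 × 9.81 = 1785 N acts straight down.
Horizontal: T_1 cos 67° = T_2 cos 50°  →  T_1 = 1.645 T_2.
Vertical: T_1 sin 67° + T_2 sin 50° = 1785.
Substituting the horizontal relation into the vertical equation gives 2.28 T_2 = 1785, so T_2 = 783 N.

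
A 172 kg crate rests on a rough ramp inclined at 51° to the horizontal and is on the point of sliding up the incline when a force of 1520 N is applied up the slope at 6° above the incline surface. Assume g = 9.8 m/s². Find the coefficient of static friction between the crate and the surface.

On the verge of sliding up the incline, friction is at its maximum μN and acts down the slope.
Perpendicular to incline: N = W cos 51° − P sin 6° = 1061 − 158.9 = 901.9 N.
Along incline: P cos 6° − μN = W sin 51° → μ = −(W sin 51° − P cos 6°) / N = 0.2237.

μ ≈ 0.224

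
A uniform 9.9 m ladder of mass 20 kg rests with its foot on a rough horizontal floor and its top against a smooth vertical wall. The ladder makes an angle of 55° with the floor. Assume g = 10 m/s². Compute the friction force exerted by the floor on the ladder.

f ≈ 70 N

Torques about the foot: N_wall · 9.9 sin 55° = 20×10×4.95 cos 55° → N_wall = 70.021 N.
ΣF_x = 0: f_floor = N_wall = 70.021 N.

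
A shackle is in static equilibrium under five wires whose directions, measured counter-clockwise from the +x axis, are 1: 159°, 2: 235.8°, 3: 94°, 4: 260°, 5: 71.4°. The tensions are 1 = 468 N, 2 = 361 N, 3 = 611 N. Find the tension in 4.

T_4 ≈ 5350 N

Resolve: ΣF_x = 468 cos 159° + 361 cos 235.8° + 611 cos 94° + T_4 cos 260° + T_5 cos 71.4° = 0.
        ΣF_y = 468 sin 159° + 361 sin 235.8° + 611 sin 94° + T_4 sin 260° + T_5 sin 71.4° = 0.
The known terms sum to (-682.4, 478.7) N, so -0.1736 T_4 + 0.3190 T_5 = 682.4 and -0.9848 T_4 + 0.9478 T_5 = -478.7.
Solving simultaneously: T_4 = 5346 N, T_5 = 5050 N.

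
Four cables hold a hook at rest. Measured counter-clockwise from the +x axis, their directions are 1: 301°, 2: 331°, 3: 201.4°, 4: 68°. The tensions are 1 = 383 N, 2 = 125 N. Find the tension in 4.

T_4 ≈ 652 N

Resolve: ΣF_x = 383 cos 301° + 125 cos 331° + T_3 cos 201.4° + T_4 cos 68° = 0.
        ΣF_y = 383 sin 301° + 125 sin 331° + T_3 sin 201.4° + T_4 sin 68° = 0.
The known terms sum to (306.6, -388.9) N, so -0.9311 T_3 + 0.3746 T_4 = -306.6 and -0.3649 T_3 + 0.9272 T_4 = 388.9.
Solving simultaneously: T_3 = 591.7 N, T_4 = 652.3 N.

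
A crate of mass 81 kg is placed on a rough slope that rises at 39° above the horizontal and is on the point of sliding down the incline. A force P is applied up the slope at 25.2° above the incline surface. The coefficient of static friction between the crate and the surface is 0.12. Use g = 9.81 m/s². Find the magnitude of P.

P ≈ 499 N

On the verge of sliding down the incline, friction equals μN and acts up the slope.
Perpendicular: N + P sin 25.2° = W cos 39° = 617.5 N.
Along incline: P cos 25.2° + μN = W sin 39° with W sin 39° = 500.1 N.
Solving the pair for P and N: P = 498.9 N, N = 405.1 N (and f = μN = 48.61 N).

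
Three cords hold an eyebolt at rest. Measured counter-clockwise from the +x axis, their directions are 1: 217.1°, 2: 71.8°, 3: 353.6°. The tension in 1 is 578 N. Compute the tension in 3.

Resolve: ΣF_x = 578 cos 217.1° + T_2 cos 71.8° + T_3 cos 353.6° = 0.
        ΣF_y = 578 sin 217.1° + T_2 sin 71.8° + T_3 sin 353.6° = 0.
The known terms sum to (-461, -348.7) N, so 0.3123 T_2 + 0.9938 T_3 = 461 and 0.9500 T_2 − 0.1115 T_3 = 348.7.
Solving simultaneously: T_2 = 406.5 N, T_3 = 336.1 N.

T_3 ≈ 336 N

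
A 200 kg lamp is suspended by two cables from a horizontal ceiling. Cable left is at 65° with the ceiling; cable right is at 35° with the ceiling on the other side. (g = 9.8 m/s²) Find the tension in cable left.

Weight W = 200 × 9.8 = 1960 N acts straight down.
Horizontal: T_left cos 65° = T_right cos 35°  →  T_right = 0.5159 T_left.
Vertical: T_left sin 65° + T_right sin 35° = 1960.
Substituting the horizontal relation into the vertical equation gives 1.202 T_left = 1960, so T_left = 1630 N.

T_left ≈ 1630 N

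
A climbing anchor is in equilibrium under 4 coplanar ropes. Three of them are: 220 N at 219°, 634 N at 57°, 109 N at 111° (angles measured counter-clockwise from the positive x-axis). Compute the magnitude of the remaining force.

F ≈ 513 N

Sum the known components: ΣF_x = 135.3 N, ΣF_y = 495 N.
For equilibrium the remaining force must supply (−ΣF_x, −ΣF_y) = (-135.3, -495) N.
Magnitude = √((-135.3)² + (-495)²) = 513.2 N; direction = atan2(-495, -135.3) = 254.7°.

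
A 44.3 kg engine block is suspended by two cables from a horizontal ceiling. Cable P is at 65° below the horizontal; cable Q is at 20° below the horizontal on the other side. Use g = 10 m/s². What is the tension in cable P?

Weight W = 44.3 × 10 = 443 N acts straight down.
Horizontal: T_P cos 65° = T_Q cos 20°  →  T_Q = 0.4497 T_P.
Vertical: T_P sin 65° + T_Q sin 20° = 443.
Substituting the horizontal relation into the vertical equation gives 1.06 T_P = 443, so T_P = 417.9 N.

T_P ≈ 418 N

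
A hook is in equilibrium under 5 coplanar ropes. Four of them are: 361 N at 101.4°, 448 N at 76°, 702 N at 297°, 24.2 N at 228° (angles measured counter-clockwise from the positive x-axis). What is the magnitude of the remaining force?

Sum the known components: ΣF_x = 339.5 N, ΣF_y = 145.1 N.
For equilibrium the remaining force must supply (−ΣF_x, −ΣF_y) = (-339.5, -145.1) N.
Magnitude = √((-339.5)² + (-145.1)²) = 369.2 N; direction = atan2(-145.1, -339.5) = 203.1°.

F ≈ 369 N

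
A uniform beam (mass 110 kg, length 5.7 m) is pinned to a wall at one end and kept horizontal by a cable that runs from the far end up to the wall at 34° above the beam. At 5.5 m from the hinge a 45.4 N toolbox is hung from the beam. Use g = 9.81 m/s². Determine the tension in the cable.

Take torques about the hinge: T sin 34° · 5.7 = 110×9.81×2.85 + 45.4×5.5 = 3325.1 N·m.
So T = 3325.1 / (0.5592 × 5.7) = 1043.2 N.

T ≈ 1040 N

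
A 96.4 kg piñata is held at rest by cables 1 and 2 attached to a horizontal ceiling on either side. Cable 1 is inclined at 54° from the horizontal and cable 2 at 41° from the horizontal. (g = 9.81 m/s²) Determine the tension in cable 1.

T_1 ≈ 716 N

Weight W = 96.4 × 9.81 = 945.7 N acts straight down.
Horizontal: T_1 cos 54° = T_2 cos 41°  →  T_2 = 0.7788 T_1.
Vertical: T_1 sin 54° + T_2 sin 41° = 945.7.
Substituting the horizontal relation into the vertical equation gives 1.32 T_1 = 945.7, so T_1 = 716.4 N.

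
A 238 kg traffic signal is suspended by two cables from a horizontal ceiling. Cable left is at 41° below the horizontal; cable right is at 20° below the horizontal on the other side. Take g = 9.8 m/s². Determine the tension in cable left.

T_left ≈ 2510 N

Weight W = 238 × 9.8 = 2332 N acts straight down.
Horizontal: T_left cos 41° = T_right cos 20°  →  T_right = 0.8031 T_left.
Vertical: T_left sin 41° + T_right sin 20° = 2332.
Substituting the horizontal relation into the vertical equation gives 0.9308 T_left = 2332, so T_left = 2506 N.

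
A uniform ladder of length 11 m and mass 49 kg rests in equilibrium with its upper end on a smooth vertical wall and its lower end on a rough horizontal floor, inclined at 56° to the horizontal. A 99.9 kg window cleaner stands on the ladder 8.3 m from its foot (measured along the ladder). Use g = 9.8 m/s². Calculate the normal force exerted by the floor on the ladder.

ΣF_y = 0: N_floor = 49×9.8 + 99.9×9.8 = 1459.2 N.

N_floor ≈ 1460 N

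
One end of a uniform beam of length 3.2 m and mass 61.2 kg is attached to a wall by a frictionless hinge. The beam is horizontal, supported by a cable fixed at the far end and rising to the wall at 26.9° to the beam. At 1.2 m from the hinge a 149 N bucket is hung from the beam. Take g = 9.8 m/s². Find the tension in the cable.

T ≈ 786 N

Take torques about the hinge: T sin 26.9° · 3.2 = 61.2×9.8×1.6 + 149×1.2 = 1138.4 N·m.
So T = 1138.4 / (0.4524 × 3.2) = 786.31 N.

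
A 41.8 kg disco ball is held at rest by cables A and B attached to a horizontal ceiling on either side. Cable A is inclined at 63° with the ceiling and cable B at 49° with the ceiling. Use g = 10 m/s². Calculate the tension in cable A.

T_A ≈ 296 N

Weight W = 41.8 × 10 = 418 N acts straight down.
Horizontal: T_A cos 63° = T_B cos 49°  →  T_B = 0.692 T_A.
Vertical: T_A sin 63° + T_B sin 49° = 418.
Substituting the horizontal relation into the vertical equation gives 1.413 T_A = 418, so T_A = 295.8 N.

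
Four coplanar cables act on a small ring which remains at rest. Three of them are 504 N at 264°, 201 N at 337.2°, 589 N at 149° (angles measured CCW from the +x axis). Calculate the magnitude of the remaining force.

Sum the known components: ΣF_x = -372.3 N, ΣF_y = -275.8 N.
For equilibrium the remaining force must supply (−ΣF_x, −ΣF_y) = (372.3, 275.8) N.
Magnitude = √((372.3)² + (275.8)²) = 463.3 N; direction = atan2(275.8, 372.3) = 36.5°.

F ≈ 463 N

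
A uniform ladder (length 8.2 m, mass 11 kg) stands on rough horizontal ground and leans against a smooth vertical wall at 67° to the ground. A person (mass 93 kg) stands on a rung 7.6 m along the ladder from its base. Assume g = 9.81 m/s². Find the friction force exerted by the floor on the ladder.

f ≈ 382 N

Torques about the foot: N_wall · 8.2 sin 67° = 11×9.81×4.1 cos 67° + 93×9.81×7.6 cos 67° → N_wall = 381.83 N.
ΣF_x = 0: f_floor = N_wall = 381.83 N.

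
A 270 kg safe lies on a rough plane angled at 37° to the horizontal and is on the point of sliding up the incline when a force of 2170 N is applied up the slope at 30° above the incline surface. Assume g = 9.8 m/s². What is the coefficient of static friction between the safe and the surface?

μ ≈ 0.279

On the verge of sliding up the incline, friction is at its maximum μN and acts down the slope.
Perpendicular to incline: N = W cos 37° − P sin 30° = 2113 − 1085 = 1028 N.
Along incline: P cos 30° − μN = W sin 37° → μ = −(W sin 37° − P cos 30°) / N = 0.279.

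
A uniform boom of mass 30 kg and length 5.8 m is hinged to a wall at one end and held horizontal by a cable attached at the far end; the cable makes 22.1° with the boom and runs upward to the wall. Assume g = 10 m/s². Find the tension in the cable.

Take torques about the hinge: T sin 22.1° · 5.8 = 30×10×2.9 = 870 N·m.
So T = 870 / (0.3762 × 5.8) = 398.7 N.

T ≈ 399 N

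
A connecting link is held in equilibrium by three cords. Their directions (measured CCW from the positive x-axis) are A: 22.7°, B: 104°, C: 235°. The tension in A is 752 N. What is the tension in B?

T_B ≈ 532 N

Resolve: ΣF_x = 752 cos 22.7° + T_B cos 104° + T_C cos 235° = 0.
        ΣF_y = 752 sin 22.7° + T_B sin 104° + T_C sin 235° = 0.
The known terms sum to (693.7, 290.2) N, so -0.2419 T_B − 0.5736 T_C = -693.7 and 0.9703 T_B − 0.8192 T_C = -290.2.
Solving simultaneously: T_B = 532.4 N, T_C = 984.9 N.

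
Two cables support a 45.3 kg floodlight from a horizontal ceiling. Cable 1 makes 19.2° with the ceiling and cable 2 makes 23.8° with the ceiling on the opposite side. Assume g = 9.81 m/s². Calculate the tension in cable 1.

T_1 ≈ 596 N

Weight W = 45.3 × 9.81 = 444.4 N acts straight down.
Horizontal: T_1 cos 19.2° = T_2 cos 23.8°  →  T_2 = 1.032 T_1.
Vertical: T_1 sin 19.2° + T_2 sin 23.8° = 444.4.
Substituting the horizontal relation into the vertical equation gives 0.7454 T_1 = 444.4, so T_1 = 596.2 N.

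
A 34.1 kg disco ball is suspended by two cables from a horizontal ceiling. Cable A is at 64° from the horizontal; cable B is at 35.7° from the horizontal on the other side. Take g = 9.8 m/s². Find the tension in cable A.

T_A ≈ 275 N

Weight W = 34.1 × 9.8 = 334.2 N acts straight down.
Horizontal: T_A cos 64° = T_B cos 35.7°  →  T_B = 0.5398 T_A.
Vertical: T_A sin 64° + T_B sin 35.7° = 334.2.
Substituting the horizontal relation into the vertical equation gives 1.214 T_A = 334.2, so T_A = 275.3 N.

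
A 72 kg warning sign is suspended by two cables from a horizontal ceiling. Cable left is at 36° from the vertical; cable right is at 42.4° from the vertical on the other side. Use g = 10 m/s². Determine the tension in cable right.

T_right ≈ 432 N

Angles from the horizontal: cable left is 90° − 36° = 54°, cable right is 90° − 42.4° = 47.6°.
Weight W = 72 × 10 = 720 N acts straight down.
Horizontal: T_left cos 54° = T_right cos 47.6°  →  T_left = 1.147 T_right.
Vertical: T_left sin 54° + T_right sin 47.6° = 720.
Substituting the horizontal relation into the vertical equation gives 1.667 T_right = 720, so T_right = 432 N.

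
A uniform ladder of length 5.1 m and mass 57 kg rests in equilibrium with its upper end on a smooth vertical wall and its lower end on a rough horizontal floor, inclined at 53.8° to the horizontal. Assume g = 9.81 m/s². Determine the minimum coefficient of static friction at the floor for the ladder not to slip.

ΣF_y = 0: N_floor = 57×9.81 = 559.17 N.
Torques about the foot: N_wall · 5.1 sin 53.8° = 57×9.81×2.55 cos 53.8° → N_wall = 204.63 N.
ΣF_x = 0: f_floor = N_wall = 204.63 N.
μ_min = f_floor / N_floor = 204.63 / 559.17 = 0.3659.

μ_min ≈ 0.366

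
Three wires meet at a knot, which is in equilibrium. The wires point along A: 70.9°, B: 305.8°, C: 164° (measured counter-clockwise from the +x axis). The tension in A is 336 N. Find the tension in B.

T_B ≈ 543 N

Resolve: ΣF_x = 336 cos 70.9° + T_B cos 305.8° + T_C cos 164° = 0.
        ΣF_y = 336 sin 70.9° + T_B sin 305.8° + T_C sin 164° = 0.
The known terms sum to (109.9, 317.5) N, so 0.5850 T_B − 0.9613 T_C = -109.9 and -0.8111 T_B + 0.2756 T_C = -317.5.
Solving simultaneously: T_B = 542.5 N, T_C = 444.5 N.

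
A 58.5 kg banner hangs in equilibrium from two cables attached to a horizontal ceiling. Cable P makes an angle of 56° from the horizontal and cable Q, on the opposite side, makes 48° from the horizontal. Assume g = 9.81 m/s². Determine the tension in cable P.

T_P ≈ 396 N

Weight W = 58.5 × 9.81 = 573.9 N acts straight down.
Horizontal: T_P cos 56° = T_Q cos 48°  →  T_Q = 0.8357 T_P.
Vertical: T_P sin 56° + T_Q sin 48° = 573.9.
Substituting the horizontal relation into the vertical equation gives 1.45 T_P = 573.9, so T_P = 395.8 N.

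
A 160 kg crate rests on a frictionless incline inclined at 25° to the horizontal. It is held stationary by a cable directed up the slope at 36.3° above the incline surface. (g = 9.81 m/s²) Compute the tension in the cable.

Take axes along and perpendicular to the incline. Weight components: W sin 25° = 663.3 N down-slope, W cos 25° = 1423 N into the surface.
Along incline: T cos 36.3° = W sin 25° → T = 823.1 N.
Perpendicular: N = W cos 25° − T sin 36.3° = 935.3 N.

T ≈ 823 N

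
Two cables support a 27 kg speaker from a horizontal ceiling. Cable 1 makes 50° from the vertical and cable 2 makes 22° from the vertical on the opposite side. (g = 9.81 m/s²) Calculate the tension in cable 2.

T_2 ≈ 213 N

Angles from the horizontal: cable 1 is 90° − 50° = 40°, cable 2 is 90° − 22° = 68°.
Weight W = 27 × 9.81 = 264.9 N acts straight down.
Horizontal: T_1 cos 40° = T_2 cos 68°  →  T_1 = 0.489 T_2.
Vertical: T_1 sin 40° + T_2 sin 68° = 264.9.
Substituting the horizontal relation into the vertical equation gives 1.242 T_2 = 264.9, so T_2 = 213.3 N.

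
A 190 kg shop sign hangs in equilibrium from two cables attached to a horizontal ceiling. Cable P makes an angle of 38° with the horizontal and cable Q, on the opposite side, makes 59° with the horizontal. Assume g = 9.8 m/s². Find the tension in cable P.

Weight W = 190 × 9.8 = 1862 N acts straight down.
Horizontal: T_P cos 38° = T_Q cos 59°  →  T_Q = 1.53 T_P.
Vertical: T_P sin 38° + T_Q sin 59° = 1862.
Substituting the horizontal relation into the vertical equation gives 1.927 T_P = 1862, so T_P = 966.2 N.

T_P ≈ 966 N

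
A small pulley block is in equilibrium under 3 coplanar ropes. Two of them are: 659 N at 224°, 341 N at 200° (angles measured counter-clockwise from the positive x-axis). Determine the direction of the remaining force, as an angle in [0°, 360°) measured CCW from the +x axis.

θ ≈ 35.9°

Sum the known components: ΣF_x = -794.5 N, ΣF_y = -574.4 N.
For equilibrium the remaining force must supply (−ΣF_x, −ΣF_y) = (794.5, 574.4) N.
Magnitude = √((794.5)² + (574.4)²) = 980.4 N; direction = atan2(574.4, 794.5) = 35.9°.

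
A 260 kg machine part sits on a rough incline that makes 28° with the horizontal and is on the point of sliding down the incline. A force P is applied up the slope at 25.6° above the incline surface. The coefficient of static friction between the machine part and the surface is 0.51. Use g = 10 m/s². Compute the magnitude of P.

P ≈ 73.1 N

On the verge of sliding down the incline, friction equals μN and acts up the slope.
Perpendicular: N + P sin 25.6° = W cos 28° = 2296 N.
Along incline: P cos 25.6° + μN = W sin 28° with W sin 28° = 1221 N.
Solving the pair for P and N: P = 73.13 N, N = 2264 N (and f = μN = 1155 N).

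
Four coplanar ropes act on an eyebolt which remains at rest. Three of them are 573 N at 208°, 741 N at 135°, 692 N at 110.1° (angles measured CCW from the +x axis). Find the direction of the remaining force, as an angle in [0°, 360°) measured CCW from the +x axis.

θ ≈ 324°

Sum the known components: ΣF_x = -1268 N, ΣF_y = 904.8 N.
For equilibrium the remaining force must supply (−ΣF_x, −ΣF_y) = (1268, -904.8) N.
Magnitude = √((1268)² + (-904.8)²) = 1557 N; direction = atan2(-904.8, 1268) = 324.5°.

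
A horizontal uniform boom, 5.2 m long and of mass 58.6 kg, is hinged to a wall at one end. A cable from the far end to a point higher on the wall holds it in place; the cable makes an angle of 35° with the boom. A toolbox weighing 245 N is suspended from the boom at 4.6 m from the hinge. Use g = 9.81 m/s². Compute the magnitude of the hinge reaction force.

|H| ≈ 786 N

Take torques about the hinge: T sin 35° · 5.2 = 58.6×9.81×2.6 + 245×4.6 = 2621.7 N·m.
So T = 2621.7 / (0.5736 × 5.2) = 878.98 N.
ΣF_x = 0: H_x = T cos 35° = 720.02 N.
ΣF_y = 0: H_y = (58.6×9.81 + 245) − T sin 35° = 819.87 − 504.16 = 315.7 N.
|H| = √(H_x² + H_y²) = √((720.02)² + (315.7)²) = 786.19 N.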